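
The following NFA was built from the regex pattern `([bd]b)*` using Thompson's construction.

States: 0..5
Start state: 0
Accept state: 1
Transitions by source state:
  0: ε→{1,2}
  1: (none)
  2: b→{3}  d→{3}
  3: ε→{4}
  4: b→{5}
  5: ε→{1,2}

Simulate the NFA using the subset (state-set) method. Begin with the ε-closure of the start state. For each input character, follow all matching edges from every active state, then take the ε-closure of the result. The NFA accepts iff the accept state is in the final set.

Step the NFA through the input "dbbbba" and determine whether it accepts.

Answer: REJECT

Trace:
initial (ε-close {0}): {0,1,2}
'd' @ 1: {3,4}
'b' @ 2: {1,2,5}  (accept∈set)
'b' @ 3: {3,4}
'b' @ 4: {1,2,5}  (accept∈set)
'b' @ 5: {3,4}
'a' @ 6: {}  — no active states
final: {}; accept 1 not in set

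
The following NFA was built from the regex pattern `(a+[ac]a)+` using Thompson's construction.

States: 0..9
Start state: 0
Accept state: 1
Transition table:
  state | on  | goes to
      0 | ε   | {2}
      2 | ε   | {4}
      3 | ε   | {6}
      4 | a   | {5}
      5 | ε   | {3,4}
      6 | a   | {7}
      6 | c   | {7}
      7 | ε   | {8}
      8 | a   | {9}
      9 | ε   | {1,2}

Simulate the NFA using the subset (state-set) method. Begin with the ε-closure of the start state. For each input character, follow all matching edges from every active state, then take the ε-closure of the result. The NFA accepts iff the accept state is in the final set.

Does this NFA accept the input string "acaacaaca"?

initial (ε-close {0}): {0,2,4}
'a' @ 1: {3,4,5,6}
'c' @ 2: {7,8}
'a' @ 3: {1,2,4,9}  ✓accept
'a' @ 4: {3,4,5,6}
'c' @ 5: {7,8}
'a' @ 6: {1,2,4,9}  ✓accept
'a' @ 7: {3,4,5,6}
'c' @ 8: {7,8}
'a' @ 9: {1,2,4,9}  ✓accept
final: {1,2,4,9}; accept 1 in set

Answer: ACCEPT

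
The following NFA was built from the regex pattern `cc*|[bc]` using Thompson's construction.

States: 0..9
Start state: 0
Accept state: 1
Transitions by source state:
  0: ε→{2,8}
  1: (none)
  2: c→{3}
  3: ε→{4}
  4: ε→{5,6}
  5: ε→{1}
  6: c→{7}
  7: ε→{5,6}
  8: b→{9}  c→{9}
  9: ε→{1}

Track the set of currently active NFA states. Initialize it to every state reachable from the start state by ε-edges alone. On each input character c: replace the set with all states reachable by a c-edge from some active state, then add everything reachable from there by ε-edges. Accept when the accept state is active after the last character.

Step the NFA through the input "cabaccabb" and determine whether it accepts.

S₀ = ε-closure({0}) = {0,2,8}
'c' @ 1: {1,3,4,5,6,9}  (accept∈set)
'a' @ 2: {}  — dead — no transitions
rest 'baccabb' ignored (set empty)
end set {} — state 1 not in

Answer: REJECT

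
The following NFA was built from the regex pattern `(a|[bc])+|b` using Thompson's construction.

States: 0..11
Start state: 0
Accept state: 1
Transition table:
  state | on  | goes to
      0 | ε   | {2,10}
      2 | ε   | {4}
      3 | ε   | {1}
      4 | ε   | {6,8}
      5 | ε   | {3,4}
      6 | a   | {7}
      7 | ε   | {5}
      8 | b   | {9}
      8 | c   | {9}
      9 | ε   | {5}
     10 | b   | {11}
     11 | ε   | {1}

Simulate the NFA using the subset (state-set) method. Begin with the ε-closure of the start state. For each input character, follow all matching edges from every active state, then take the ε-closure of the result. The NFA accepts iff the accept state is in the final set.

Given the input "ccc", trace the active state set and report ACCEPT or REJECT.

start: ε-closure({0}) = {0,2,4,6,8,10}
'c' @ 1: {1,3,4,5,6,8,9}  ✓accept
'c' @ 2: {1,3,4,5,6,8,9}  ✓accept
'c' @ 3: {1,3,4,5,6,8,9}  ✓accept
final: {1,3,4,5,6,8,9}; accept 1 in set

Answer: ACCEPT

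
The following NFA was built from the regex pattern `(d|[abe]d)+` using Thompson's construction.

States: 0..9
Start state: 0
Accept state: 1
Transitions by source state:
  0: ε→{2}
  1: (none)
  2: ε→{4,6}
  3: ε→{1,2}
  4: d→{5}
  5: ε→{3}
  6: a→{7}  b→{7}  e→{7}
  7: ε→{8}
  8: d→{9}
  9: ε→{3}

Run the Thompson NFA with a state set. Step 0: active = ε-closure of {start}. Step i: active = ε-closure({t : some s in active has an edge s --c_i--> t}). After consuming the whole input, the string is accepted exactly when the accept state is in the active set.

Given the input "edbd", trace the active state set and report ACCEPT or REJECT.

Answer: ACCEPT

Derivation:
S₀ = ε-closure({0}) = {0,2,4,6}
'e' @ 1: {7,8}
'd' @ 2: {1,2,3,4,6,9}  [accepting]
'b' @ 3: {7,8}
'd' @ 4: {1,2,3,4,6,9}  [accepting]
after full input: {1,2,3,4,6,9}  (accept=1 in)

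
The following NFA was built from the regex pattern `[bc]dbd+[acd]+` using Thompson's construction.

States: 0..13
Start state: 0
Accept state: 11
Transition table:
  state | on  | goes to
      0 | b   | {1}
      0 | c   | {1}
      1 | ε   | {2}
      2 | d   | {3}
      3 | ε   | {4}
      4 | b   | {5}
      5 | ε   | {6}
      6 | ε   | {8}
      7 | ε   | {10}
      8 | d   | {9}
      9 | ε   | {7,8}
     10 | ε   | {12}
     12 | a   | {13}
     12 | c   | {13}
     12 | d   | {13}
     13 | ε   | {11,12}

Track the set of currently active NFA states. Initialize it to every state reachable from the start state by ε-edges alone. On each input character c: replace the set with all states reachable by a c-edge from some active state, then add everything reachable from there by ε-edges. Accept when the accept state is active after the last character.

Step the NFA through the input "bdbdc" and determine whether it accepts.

Answer: ACCEPT

Derivation:
start: ε-closure({0}) = {0}
'b' @ 1: {1,2}
'd' @ 2: {3,4}
'b' @ 3: {5,6,8}
'd' @ 4: {7,8,9,10,12}
'c' @ 5: {11,12,13}  (accept∈set)
final: {11,12,13}; accept 11 in set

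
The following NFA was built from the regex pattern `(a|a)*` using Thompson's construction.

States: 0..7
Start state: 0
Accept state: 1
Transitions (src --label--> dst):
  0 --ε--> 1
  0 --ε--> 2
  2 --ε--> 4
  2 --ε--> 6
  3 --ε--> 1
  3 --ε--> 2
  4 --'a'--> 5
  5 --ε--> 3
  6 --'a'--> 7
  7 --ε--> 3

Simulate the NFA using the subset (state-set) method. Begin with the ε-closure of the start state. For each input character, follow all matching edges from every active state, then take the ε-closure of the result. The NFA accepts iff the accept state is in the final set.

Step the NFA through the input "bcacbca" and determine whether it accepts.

S₀ = ε-closure({0}) = {0,1,2,4,6}
'b' @ 1: {}  — state set empty
rest 'cacbca' ignored (set empty)
after full input: {}  (accept=1 not in)

Answer: REJECT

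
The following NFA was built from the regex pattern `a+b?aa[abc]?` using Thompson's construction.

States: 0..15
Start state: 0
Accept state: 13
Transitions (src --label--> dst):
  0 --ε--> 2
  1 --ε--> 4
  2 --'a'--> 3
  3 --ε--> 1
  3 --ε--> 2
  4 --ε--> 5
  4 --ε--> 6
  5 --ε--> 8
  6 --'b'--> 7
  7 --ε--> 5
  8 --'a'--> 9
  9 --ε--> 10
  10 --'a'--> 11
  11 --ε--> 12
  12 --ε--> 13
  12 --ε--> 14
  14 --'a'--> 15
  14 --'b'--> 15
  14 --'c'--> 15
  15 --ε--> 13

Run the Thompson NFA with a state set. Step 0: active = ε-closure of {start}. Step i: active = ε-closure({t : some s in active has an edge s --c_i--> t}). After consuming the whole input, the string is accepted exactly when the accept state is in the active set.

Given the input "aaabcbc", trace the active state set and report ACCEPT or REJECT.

Answer: REJECT

Derivation:
start: ε-closure({0}) = {0,2}
'a' @ 1: {1,2,3,4,5,6,8}
'a' @ 2: {1,2,3,4,5,6,8,9,10}
'a' @ 3: {1,2,3,4,5,6,8,9,10,11,12,13,14}  [accepting]
'b' @ 4: {5,7,8,13,15}  [accepting]
'c' @ 5: {}  — no active states
rest 'bc' ignored (set empty)
end set {} — state 13 not in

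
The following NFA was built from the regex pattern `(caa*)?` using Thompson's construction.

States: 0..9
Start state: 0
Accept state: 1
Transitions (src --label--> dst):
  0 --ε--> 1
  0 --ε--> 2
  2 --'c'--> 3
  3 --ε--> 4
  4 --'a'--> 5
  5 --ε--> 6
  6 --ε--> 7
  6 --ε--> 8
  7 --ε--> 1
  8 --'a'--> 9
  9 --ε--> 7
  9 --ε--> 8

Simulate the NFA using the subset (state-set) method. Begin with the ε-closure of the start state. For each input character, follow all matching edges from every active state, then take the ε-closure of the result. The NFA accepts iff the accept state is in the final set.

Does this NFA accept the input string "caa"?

Answer: ACCEPT

Trace:
start: ε-closure({0}) = {0,1,2}
'c' @ 1: {3,4}
'a' @ 2: {1,5,6,7,8}  [accepting]
'a' @ 3: {1,7,8,9}  [accepting]
final: {1,7,8,9}; accept 1 in set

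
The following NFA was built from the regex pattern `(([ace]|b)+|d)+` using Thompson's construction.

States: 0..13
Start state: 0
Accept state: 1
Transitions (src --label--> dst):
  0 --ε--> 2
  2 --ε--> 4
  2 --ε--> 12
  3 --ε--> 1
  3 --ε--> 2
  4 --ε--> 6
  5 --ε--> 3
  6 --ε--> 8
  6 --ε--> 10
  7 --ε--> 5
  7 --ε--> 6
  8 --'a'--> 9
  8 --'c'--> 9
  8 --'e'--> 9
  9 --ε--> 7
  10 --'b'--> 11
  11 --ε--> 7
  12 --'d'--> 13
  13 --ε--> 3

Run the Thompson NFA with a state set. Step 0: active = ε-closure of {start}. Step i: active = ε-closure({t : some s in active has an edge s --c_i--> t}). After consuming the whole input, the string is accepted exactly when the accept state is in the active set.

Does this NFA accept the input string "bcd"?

Answer: ACCEPT

Steps:
S₀ = ε-closure({0}) = {0,2,4,6,8,10,12}
'b' @ 1: {1,2,3,4,5,6,7,8,10,11,12}  [accepting]
'c' @ 2: {1,2,3,4,5,6,7,8,9,10,12}  [accepting]
'd' @ 3: {1,2,3,4,6,8,10,12,13}  [accepting]
after full input: {1,2,3,4,6,8,10,12,13}  (accept=1 in)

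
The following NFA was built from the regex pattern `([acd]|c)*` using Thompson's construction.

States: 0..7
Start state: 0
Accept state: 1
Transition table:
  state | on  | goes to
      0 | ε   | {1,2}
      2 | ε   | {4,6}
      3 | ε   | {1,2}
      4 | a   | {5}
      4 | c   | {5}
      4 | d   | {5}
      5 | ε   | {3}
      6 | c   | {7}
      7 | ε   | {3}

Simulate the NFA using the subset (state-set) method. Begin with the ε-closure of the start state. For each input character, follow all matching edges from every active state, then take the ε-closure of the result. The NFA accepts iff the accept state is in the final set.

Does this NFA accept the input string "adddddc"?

Answer: ACCEPT

Trace:
S₀ = ε-closure({0}) = {0,1,2,4,6}
'a' @ 1: {1,2,3,4,5,6}  [accepting]
'd' @ 2: {1,2,3,4,5,6}  [accepting]
'd' @ 3: {1,2,3,4,5,6}  [accepting]
'd' @ 4: {1,2,3,4,5,6}  [accepting]
'd' @ 5: {1,2,3,4,5,6}  [accepting]
'd' @ 6: {1,2,3,4,5,6}  [accepting]
'c' @ 7: {1,2,3,4,5,6,7}  [accepting]
end set {1,2,3,4,5,6,7} — state 1 in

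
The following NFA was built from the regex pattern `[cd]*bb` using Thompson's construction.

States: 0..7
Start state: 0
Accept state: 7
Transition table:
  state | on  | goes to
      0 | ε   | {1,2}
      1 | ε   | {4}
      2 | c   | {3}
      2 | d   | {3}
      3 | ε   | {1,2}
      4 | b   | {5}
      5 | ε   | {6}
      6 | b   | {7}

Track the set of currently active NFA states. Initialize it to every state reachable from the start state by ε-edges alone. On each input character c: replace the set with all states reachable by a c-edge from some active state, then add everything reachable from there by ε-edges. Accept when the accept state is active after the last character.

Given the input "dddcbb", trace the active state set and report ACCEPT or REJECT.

initial (ε-close {0}): {0,1,2,4}
'd' @ 1: {1,2,3,4}
'd' @ 2: {1,2,3,4}
'd' @ 3: {1,2,3,4}
'c' @ 4: {1,2,3,4}
'b' @ 5: {5,6}
'b' @ 6: {7}  [accepting]
final: {7}; accept 7 in set

Answer: ACCEPT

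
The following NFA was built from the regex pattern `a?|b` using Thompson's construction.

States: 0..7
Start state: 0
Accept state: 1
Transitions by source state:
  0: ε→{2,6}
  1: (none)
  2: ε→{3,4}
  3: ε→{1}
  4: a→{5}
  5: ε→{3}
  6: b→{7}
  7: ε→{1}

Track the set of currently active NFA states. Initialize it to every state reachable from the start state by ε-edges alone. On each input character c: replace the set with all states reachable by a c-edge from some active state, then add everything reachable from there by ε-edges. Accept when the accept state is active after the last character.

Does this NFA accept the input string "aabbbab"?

start: ε-closure({0}) = {0,1,2,3,4,6}
'a' @ 1: {1,3,5}  [accepting]
'a' @ 2: {}  — no active states
rest 'bbbab' ignored (set empty)
after full input: {}  (accept=1 not in)

Answer: REJECT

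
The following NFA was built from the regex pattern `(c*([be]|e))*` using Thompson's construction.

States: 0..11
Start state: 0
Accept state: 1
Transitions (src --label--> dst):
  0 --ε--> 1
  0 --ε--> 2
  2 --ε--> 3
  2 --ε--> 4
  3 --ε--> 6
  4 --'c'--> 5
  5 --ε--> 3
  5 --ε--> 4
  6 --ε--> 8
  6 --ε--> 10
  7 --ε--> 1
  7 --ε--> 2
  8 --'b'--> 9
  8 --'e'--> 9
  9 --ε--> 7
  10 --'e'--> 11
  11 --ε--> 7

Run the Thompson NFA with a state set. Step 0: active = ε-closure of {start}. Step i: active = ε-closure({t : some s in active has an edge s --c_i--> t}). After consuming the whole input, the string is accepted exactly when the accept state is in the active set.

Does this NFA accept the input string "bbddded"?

initial (ε-close {0}): {0,1,2,3,4,6,8,10}
'b' @ 1: {1,2,3,4,6,7,8,9,10}  [accepting]
'b' @ 2: {1,2,3,4,6,7,8,9,10}  [accepting]
'd' @ 3: {}  — dead — no transitions
rest 'dded' ignored (set empty)
final: {}; accept 1 not in set

Answer: REJECT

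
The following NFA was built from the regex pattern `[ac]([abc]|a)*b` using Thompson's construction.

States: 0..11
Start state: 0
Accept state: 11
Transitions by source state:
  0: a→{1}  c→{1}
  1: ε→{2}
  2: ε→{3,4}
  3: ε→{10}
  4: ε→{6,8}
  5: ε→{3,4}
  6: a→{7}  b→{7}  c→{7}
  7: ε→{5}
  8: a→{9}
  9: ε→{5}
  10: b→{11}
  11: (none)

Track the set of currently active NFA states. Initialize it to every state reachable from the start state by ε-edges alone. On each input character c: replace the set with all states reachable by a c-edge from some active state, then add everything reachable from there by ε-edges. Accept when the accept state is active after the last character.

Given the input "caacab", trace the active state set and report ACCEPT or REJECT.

Answer: ACCEPT

Derivation:
start: ε-closure({0}) = {0}
'c' @ 1: {1,2,3,4,6,8,10}
'a' @ 2: {3,4,5,6,7,8,9,10}
'a' @ 3: {3,4,5,6,7,8,9,10}
'c' @ 4: {3,4,5,6,7,8,10}
'a' @ 5: {3,4,5,6,7,8,9,10}
'b' @ 6: {3,4,5,6,7,8,10,11}  ✓accept
after full input: {3,4,5,6,7,8,10,11}  (accept=11 in)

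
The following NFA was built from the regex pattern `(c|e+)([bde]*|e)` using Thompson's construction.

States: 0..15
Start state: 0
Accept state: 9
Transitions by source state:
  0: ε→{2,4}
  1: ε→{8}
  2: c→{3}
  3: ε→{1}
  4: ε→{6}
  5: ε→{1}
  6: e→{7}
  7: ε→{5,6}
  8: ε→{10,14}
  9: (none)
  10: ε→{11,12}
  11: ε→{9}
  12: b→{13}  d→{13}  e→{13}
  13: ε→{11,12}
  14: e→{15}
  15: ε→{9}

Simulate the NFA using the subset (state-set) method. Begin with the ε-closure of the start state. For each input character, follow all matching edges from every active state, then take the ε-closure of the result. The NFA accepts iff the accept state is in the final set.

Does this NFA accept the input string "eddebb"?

Answer: ACCEPT

Derivation:
initial (ε-close {0}): {0,2,4,6}
'e' @ 1: {1,5,6,7,8,9,10,11,12,14}  [accepting]
'd' @ 2: {9,11,12,13}  [accepting]
'd' @ 3: {9,11,12,13}  [accepting]
'e' @ 4: {9,11,12,13}  [accepting]
'b' @ 5: {9,11,12,13}  [accepting]
'b' @ 6: {9,11,12,13}  [accepting]
end set {9,11,12,13} — state 9 in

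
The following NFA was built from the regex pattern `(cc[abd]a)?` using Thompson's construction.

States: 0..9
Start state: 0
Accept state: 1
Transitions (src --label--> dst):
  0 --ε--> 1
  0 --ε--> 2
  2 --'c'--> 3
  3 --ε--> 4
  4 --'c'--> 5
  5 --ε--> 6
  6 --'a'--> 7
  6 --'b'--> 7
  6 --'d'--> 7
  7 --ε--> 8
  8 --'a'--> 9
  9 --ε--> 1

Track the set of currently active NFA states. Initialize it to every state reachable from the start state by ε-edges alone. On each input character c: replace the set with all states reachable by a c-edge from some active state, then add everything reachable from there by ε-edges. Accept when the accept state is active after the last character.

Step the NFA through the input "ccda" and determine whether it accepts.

start: ε-closure({0}) = {0,1,2}
'c' @ 1: {3,4}
'c' @ 2: {5,6}
'd' @ 3: {7,8}
'a' @ 4: {1,9}  [accepting]
final: {1,9}; accept 1 in set

Answer: ACCEPT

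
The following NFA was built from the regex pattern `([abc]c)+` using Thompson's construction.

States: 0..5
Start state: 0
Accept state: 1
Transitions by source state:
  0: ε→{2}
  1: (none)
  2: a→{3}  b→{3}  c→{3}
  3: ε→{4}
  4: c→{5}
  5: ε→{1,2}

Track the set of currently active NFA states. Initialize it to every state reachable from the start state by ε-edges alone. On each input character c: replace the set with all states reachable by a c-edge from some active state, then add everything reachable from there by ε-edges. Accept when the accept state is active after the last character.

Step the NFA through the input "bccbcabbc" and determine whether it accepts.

start: ε-closure({0}) = {0,2}
'b' @ 1: {3,4}
'c' @ 2: {1,2,5}  (accept∈set)
'c' @ 3: {3,4}
'b' @ 4: {}  — state set empty
rest 'cabbc' ignored (set empty)
after full input: {}  (accept=1 not in)

Answer: REJECT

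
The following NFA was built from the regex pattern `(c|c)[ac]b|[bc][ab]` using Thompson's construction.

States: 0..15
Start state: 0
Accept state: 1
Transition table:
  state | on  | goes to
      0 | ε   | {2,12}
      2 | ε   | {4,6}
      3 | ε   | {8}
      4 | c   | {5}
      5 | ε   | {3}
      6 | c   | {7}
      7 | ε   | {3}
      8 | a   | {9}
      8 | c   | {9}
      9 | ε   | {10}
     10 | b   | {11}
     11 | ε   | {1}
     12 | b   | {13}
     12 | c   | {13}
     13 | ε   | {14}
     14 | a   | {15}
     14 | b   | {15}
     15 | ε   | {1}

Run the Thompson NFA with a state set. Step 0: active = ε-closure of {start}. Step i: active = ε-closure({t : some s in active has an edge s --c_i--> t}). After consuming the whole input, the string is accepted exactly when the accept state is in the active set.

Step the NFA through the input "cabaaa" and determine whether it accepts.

Answer: REJECT

Trace:
start: ε-closure({0}) = {0,2,4,6,12}
'c' @ 1: {3,5,7,8,13,14}
'a' @ 2: {1,9,10,15}  ✓accept
'b' @ 3: {1,11}  ✓accept
'a' @ 4: {}  — state set empty
rest 'aa' ignored (set empty)
after full input: {}  (accept=1 not in)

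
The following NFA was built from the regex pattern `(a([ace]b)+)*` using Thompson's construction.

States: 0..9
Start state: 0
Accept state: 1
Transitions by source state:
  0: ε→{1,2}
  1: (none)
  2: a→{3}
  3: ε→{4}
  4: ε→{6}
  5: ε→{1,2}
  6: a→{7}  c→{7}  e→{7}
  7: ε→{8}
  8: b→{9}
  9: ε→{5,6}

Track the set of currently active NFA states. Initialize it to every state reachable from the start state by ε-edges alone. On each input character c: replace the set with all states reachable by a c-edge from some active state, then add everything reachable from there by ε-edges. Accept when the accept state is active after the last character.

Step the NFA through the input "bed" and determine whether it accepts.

Answer: REJECT

Trace:
S₀ = ε-closure({0}) = {0,1,2}
'b' @ 1: {}  — dead — no transitions
rest 'ed' ignored (set empty)
end set {} — state 1 not in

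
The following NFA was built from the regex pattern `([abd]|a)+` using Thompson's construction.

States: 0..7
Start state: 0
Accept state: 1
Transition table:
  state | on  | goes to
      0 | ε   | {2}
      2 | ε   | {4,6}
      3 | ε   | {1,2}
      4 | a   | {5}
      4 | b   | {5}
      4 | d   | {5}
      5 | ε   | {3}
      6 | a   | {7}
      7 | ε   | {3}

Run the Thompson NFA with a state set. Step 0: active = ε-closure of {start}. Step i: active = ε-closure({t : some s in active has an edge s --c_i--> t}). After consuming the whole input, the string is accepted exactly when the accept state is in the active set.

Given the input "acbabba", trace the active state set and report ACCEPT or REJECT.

Answer: REJECT

Derivation:
S₀ = ε-closure({0}) = {0,2,4,6}
'a' @ 1: {1,2,3,4,5,6,7}  ✓accept
'c' @ 2: {}  — state set empty
rest 'babba' ignored (set empty)
final: {}; accept 1 not in set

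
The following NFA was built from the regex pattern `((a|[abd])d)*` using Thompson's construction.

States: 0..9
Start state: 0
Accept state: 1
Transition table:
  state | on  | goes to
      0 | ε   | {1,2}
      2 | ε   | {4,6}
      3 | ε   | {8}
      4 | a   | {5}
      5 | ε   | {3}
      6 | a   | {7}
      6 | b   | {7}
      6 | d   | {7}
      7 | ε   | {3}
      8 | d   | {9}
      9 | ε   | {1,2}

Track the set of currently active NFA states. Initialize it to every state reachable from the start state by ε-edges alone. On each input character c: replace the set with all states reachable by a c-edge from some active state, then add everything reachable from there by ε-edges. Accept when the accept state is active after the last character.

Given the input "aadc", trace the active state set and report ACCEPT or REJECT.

initial (ε-close {0}): {0,1,2,4,6}
'a' @ 1: {3,5,7,8}
'a' @ 2: {}  — state set empty
rest 'dc' ignored (set empty)
end set {} — state 1 not in

Answer: REJECT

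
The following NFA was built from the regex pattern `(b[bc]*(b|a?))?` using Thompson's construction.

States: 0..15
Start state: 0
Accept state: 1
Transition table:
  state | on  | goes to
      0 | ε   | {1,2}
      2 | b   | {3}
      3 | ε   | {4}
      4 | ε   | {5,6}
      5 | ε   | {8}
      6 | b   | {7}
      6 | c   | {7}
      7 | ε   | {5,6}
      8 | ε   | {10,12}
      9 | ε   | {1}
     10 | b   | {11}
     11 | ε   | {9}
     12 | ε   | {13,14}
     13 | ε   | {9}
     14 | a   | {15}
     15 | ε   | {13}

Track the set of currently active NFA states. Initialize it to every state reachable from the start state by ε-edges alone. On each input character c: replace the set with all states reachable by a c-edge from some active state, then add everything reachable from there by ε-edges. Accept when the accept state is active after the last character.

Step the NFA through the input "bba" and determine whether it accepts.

S₀ = ε-closure({0}) = {0,1,2}
'b' @ 1: {1,3,4,5,6,8,9,10,12,13,14}  [accepting]
'b' @ 2: {1,5,6,7,8,9,10,11,12,13,14}  [accepting]
'a' @ 3: {1,9,13,15}  [accepting]
end set {1,9,13,15} — state 1 in

Answer: ACCEPT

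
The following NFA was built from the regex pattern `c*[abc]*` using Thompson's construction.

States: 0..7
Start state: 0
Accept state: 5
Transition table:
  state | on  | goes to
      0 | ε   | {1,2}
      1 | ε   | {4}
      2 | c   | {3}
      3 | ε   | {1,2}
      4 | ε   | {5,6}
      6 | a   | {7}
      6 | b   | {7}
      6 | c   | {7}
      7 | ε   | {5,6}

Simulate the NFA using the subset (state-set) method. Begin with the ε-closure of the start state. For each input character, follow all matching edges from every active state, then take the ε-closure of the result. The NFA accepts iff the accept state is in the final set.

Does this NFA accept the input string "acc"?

Answer: ACCEPT

Derivation:
start: ε-closure({0}) = {0,1,2,4,5,6}
'a' @ 1: {5,6,7}  [accepting]
'c' @ 2: {5,6,7}  [accepting]
'c' @ 3: {5,6,7}  [accepting]
end set {5,6,7} — state 5 in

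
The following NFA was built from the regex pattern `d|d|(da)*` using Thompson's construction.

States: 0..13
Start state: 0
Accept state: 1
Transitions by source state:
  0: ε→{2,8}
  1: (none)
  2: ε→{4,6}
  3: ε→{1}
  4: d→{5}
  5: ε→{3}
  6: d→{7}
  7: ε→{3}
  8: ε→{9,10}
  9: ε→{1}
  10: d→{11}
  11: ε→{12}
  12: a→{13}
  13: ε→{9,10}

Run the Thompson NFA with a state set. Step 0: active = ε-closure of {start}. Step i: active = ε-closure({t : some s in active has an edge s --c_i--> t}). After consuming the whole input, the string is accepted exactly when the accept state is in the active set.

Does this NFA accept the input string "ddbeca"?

Answer: REJECT

Steps:
start: ε-closure({0}) = {0,1,2,4,6,8,9,10}
'd' @ 1: {1,3,5,7,11,12}  ✓accept
'd' @ 2: {}  — no active states
rest 'beca' ignored (set empty)
end set {} — state 1 not in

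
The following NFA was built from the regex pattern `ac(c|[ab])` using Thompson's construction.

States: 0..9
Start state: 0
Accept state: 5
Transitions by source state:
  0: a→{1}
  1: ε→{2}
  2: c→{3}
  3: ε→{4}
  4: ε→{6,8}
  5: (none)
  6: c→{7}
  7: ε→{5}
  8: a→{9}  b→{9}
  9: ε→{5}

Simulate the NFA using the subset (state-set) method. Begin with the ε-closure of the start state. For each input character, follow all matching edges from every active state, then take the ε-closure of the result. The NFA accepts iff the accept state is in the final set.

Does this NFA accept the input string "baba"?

S₀ = ε-closure({0}) = {0}
'b' @ 1: {}  — state set empty
rest 'aba' ignored (set empty)
end set {} — state 5 not in

Answer: REJECT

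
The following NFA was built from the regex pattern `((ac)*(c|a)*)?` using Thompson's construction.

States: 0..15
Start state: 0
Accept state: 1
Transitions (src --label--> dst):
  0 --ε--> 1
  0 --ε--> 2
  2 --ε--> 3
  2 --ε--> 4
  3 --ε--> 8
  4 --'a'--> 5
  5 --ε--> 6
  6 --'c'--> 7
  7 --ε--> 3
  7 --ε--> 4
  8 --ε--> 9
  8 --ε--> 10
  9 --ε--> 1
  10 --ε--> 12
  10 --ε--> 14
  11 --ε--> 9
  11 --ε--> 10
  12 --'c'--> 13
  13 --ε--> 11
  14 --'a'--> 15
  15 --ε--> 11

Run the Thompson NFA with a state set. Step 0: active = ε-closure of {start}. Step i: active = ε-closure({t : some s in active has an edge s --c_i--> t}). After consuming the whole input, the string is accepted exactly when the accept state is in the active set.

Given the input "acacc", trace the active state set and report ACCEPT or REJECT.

Answer: ACCEPT

Trace:
S₀ = ε-closure({0}) = {0,1,2,3,4,8,9,10,12,14}
'a' @ 1: {1,5,6,9,10,11,12,14,15}  [accepting]
'c' @ 2: {1,3,4,7,8,9,10,11,12,13,14}  [accepting]
'a' @ 3: {1,5,6,9,10,11,12,14,15}  [accepting]
'c' @ 4: {1,3,4,7,8,9,10,11,12,13,14}  [accepting]
'c' @ 5: {1,9,10,11,12,13,14}  [accepting]
after full input: {1,9,10,11,12,13,14}  (accept=1 in)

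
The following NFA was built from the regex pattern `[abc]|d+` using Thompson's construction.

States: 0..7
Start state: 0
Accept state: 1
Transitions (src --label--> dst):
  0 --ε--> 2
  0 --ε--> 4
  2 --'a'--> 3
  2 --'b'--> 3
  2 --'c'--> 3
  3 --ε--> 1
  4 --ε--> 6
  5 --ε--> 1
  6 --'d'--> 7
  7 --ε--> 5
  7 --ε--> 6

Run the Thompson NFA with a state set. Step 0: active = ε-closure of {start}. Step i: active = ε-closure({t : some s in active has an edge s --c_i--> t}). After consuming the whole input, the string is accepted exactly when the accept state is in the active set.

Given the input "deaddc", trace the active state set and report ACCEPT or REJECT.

Answer: REJECT

Steps:
initial (ε-close {0}): {0,2,4,6}
'd' @ 1: {1,5,6,7}  [accepting]
'e' @ 2: {}  — dead — no transitions
rest 'addc' ignored (set empty)
end set {} — state 1 not in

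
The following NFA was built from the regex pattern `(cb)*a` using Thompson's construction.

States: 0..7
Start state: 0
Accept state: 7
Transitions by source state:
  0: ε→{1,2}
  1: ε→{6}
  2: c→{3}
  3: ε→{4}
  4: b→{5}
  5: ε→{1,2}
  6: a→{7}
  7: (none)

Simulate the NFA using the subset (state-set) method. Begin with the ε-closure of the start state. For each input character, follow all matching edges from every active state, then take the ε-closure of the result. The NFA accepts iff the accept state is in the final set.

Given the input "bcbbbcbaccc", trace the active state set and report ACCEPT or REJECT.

Answer: REJECT

Trace:
initial (ε-close {0}): {0,1,2,6}
'b' @ 1: {}  — dead — no transitions
rest 'cbbbcbaccc' ignored (set empty)
after full input: {}  (accept=7 not in)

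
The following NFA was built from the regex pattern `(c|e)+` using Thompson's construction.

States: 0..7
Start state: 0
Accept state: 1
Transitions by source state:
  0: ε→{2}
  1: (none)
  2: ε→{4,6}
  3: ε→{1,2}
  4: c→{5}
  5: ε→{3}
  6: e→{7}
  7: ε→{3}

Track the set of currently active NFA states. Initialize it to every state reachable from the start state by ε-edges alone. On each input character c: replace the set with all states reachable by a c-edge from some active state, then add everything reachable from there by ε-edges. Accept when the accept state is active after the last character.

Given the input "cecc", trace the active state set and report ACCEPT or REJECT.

initial (ε-close {0}): {0,2,4,6}
'c' @ 1: {1,2,3,4,5,6}  [accepting]
'e' @ 2: {1,2,3,4,6,7}  [accepting]
'c' @ 3: {1,2,3,4,5,6}  [accepting]
'c' @ 4: {1,2,3,4,5,6}  [accepting]
final: {1,2,3,4,5,6}; accept 1 in set

Answer: ACCEPT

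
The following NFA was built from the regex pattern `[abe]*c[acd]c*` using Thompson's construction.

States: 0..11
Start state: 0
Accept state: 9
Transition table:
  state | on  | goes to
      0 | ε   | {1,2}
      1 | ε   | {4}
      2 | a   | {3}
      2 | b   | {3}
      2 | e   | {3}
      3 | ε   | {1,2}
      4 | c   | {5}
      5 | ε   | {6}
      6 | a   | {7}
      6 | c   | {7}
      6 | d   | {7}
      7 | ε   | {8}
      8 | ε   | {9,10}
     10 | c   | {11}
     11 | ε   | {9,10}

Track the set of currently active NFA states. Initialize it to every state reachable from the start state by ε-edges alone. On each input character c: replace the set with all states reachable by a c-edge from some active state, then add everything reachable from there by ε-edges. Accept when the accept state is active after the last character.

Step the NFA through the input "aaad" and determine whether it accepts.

Answer: REJECT

Trace:
start: ε-closure({0}) = {0,1,2,4}
'a' @ 1: {1,2,3,4}
'a' @ 2: {1,2,3,4}
'a' @ 3: {1,2,3,4}
'd' @ 4: {}  — state set empty
final: {}; accept 9 not in set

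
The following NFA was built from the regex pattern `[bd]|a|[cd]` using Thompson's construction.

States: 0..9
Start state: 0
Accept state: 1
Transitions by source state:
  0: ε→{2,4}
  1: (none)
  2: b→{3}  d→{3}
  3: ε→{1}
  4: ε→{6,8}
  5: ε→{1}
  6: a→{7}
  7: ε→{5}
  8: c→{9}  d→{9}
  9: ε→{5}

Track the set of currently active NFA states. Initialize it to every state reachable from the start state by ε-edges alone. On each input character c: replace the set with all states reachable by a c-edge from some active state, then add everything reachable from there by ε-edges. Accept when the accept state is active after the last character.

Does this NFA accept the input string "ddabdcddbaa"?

Answer: REJECT

Derivation:
start: ε-closure({0}) = {0,2,4,6,8}
'd' @ 1: {1,3,5,9}  [accepting]
'd' @ 2: {}  — state set empty
rest 'abdcddbaa' ignored (set empty)
after full input: {}  (accept=1 not in)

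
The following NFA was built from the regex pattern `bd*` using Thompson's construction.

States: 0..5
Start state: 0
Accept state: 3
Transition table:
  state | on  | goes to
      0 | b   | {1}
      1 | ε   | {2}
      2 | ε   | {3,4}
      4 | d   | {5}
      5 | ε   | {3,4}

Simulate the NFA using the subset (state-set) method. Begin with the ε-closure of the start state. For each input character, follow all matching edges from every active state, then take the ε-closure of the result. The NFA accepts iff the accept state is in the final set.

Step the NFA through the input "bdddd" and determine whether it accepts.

Answer: ACCEPT

Trace:
start: ε-closure({0}) = {0}
'b' @ 1: {1,2,3,4}  ✓accept
'd' @ 2: {3,4,5}  ✓accept
'd' @ 3: {3,4,5}  ✓accept
'd' @ 4: {3,4,5}  ✓accept
'd' @ 5: {3,4,5}  ✓accept
end set {3,4,5} — state 3 in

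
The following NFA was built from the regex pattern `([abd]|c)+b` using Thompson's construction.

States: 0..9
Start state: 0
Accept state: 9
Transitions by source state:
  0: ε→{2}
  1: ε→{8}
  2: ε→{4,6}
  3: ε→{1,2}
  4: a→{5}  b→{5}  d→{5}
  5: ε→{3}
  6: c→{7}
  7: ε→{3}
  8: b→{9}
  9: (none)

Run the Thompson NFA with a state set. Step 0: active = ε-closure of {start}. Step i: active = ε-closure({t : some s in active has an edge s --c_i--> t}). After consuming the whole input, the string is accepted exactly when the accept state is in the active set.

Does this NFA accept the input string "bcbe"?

S₀ = ε-closure({0}) = {0,2,4,6}
'b' @ 1: {1,2,3,4,5,6,8}
'c' @ 2: {1,2,3,4,6,7,8}
'b' @ 3: {1,2,3,4,5,6,8,9}  [accepting]
'e' @ 4: {}  — no active states
final: {}; accept 9 not in set

Answer: REJECT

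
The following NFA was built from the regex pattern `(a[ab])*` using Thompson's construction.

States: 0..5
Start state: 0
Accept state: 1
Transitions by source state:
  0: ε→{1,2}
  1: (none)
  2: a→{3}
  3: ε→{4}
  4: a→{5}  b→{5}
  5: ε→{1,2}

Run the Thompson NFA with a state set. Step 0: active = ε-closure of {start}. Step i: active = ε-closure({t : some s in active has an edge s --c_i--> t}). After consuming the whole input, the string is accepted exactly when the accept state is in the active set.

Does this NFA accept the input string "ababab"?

S₀ = ε-closure({0}) = {0,1,2}
'a' @ 1: {3,4}
'b' @ 2: {1,2,5}  (accept∈set)
'a' @ 3: {3,4}
'b' @ 4: {1,2,5}  (accept∈set)
'a' @ 5: {3,4}
'b' @ 6: {1,2,5}  (accept∈set)
after full input: {1,2,5}  (accept=1 in)

Answer: ACCEPT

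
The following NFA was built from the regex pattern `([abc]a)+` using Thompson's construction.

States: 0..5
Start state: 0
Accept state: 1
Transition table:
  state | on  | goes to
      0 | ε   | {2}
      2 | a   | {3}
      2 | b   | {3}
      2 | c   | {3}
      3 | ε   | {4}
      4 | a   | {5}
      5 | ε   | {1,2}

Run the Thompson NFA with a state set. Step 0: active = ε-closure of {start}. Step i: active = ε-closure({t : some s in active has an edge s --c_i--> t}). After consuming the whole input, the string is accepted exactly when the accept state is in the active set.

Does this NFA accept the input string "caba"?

S₀ = ε-closure({0}) = {0,2}
'c' @ 1: {3,4}
'a' @ 2: {1,2,5}  ✓accept
'b' @ 3: {3,4}
'a' @ 4: {1,2,5}  ✓accept
after full input: {1,2,5}  (accept=1 in)

Answer: ACCEPT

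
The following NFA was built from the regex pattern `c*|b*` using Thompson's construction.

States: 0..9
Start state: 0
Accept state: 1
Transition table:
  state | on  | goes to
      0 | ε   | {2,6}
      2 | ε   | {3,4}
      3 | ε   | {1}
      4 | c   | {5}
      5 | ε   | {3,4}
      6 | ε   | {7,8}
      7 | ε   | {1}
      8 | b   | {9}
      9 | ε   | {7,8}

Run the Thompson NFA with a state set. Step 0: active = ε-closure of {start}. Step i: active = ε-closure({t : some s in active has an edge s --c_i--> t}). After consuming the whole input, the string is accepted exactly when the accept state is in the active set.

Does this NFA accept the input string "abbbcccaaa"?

initial (ε-close {0}): {0,1,2,3,4,6,7,8}
'a' @ 1: {}  — no active states
rest 'bbbcccaaa' ignored (set empty)
end set {} — state 1 not in

Answer: REJECT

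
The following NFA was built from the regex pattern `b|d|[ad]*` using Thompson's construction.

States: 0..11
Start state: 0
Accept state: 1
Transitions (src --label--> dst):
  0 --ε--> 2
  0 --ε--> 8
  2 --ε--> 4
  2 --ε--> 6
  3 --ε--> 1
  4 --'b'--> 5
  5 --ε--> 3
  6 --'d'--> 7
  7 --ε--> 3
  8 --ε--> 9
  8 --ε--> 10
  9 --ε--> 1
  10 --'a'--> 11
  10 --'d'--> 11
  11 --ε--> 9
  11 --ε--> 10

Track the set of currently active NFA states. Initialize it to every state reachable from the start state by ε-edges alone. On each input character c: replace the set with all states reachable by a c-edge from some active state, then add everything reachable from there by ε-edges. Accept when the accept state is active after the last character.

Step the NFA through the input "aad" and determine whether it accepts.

Answer: ACCEPT

Derivation:
S₀ = ε-closure({0}) = {0,1,2,4,6,8,9,10}
'a' @ 1: {1,9,10,11}  ✓accept
'a' @ 2: {1,9,10,11}  ✓accept
'd' @ 3: {1,9,10,11}  ✓accept
end set {1,9,10,11} — state 1 in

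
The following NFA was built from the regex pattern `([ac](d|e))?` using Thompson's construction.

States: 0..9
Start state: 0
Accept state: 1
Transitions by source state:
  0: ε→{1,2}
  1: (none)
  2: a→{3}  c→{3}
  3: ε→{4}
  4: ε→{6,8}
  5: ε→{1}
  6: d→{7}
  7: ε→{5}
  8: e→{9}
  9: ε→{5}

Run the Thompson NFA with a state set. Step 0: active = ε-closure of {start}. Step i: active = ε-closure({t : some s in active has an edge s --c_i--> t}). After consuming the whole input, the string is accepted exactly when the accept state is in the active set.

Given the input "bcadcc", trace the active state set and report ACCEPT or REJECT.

initial (ε-close {0}): {0,1,2}
'b' @ 1: {}  — dead — no transitions
rest 'cadcc' ignored (set empty)
after full input: {}  (accept=1 not in)

Answer: REJECT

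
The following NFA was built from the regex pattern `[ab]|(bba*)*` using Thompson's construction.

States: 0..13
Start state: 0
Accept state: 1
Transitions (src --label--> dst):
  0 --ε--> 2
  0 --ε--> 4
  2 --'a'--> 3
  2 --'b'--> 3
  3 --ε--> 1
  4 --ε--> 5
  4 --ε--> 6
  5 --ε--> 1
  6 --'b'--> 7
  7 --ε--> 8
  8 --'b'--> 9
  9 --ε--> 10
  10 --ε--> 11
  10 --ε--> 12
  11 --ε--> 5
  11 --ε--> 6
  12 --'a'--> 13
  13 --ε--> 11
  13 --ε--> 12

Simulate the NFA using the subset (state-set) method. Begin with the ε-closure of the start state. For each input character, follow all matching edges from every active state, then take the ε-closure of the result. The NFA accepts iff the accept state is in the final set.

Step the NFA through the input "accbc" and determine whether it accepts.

S₀ = ε-closure({0}) = {0,1,2,4,5,6}
'a' @ 1: {1,3}  (accept∈set)
'c' @ 2: {}  — no active states
rest 'cbc' ignored (set empty)
final: {}; accept 1 not in set

Answer: REJECT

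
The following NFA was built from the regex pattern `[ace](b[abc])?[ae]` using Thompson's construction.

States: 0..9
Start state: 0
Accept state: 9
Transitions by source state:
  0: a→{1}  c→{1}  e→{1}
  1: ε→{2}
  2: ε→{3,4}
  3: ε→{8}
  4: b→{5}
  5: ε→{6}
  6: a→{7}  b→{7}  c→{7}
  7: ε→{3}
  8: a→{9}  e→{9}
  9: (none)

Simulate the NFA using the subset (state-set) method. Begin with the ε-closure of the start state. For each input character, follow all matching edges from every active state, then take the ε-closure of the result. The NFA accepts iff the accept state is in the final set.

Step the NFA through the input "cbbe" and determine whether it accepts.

Answer: ACCEPT

Steps:
S₀ = ε-closure({0}) = {0}
'c' @ 1: {1,2,3,4,8}
'b' @ 2: {5,6}
'b' @ 3: {3,7,8}
'e' @ 4: {9}  (accept∈set)
end set {9} — state 9 in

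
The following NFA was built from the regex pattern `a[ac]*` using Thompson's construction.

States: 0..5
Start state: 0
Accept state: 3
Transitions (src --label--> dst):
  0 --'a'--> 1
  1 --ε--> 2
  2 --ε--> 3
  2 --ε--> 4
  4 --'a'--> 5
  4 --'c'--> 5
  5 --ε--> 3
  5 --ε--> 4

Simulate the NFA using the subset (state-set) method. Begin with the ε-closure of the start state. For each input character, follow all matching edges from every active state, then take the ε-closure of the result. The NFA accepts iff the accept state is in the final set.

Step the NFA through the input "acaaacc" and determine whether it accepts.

Answer: ACCEPT

Trace:
S₀ = ε-closure({0}) = {0}
'a' @ 1: {1,2,3,4}  [accepting]
'c' @ 2: {3,4,5}  [accepting]
'a' @ 3: {3,4,5}  [accepting]
'a' @ 4: {3,4,5}  [accepting]
'a' @ 5: {3,4,5}  [accepting]
'c' @ 6: {3,4,5}  [accepting]
'c' @ 7: {3,4,5}  [accepting]
end set {3,4,5} — state 3 in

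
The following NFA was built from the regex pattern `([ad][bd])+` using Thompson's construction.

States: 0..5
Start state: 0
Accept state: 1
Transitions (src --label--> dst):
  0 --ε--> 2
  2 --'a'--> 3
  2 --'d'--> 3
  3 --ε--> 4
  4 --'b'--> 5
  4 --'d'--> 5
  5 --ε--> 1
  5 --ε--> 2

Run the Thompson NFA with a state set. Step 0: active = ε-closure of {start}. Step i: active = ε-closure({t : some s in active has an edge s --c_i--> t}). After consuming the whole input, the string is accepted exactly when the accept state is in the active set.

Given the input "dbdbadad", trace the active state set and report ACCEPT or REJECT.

Answer: ACCEPT

Trace:
start: ε-closure({0}) = {0,2}
'd' @ 1: {3,4}
'b' @ 2: {1,2,5}  (accept∈set)
'd' @ 3: {3,4}
'b' @ 4: {1,2,5}  (accept∈set)
'a' @ 5: {3,4}
'd' @ 6: {1,2,5}  (accept∈set)
'a' @ 7: {3,4}
'd' @ 8: {1,2,5}  (accept∈set)
after full input: {1,2,5}  (accept=1 in)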